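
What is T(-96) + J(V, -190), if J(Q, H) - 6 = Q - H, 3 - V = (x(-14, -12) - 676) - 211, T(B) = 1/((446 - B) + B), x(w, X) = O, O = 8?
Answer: 480789/446 ≈ 1078.0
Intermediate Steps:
x(w, X) = 8
T(B) = 1/446
V = 882 (V = 3 - ((8 - 676) - 211) = 3 - (-668 - 211) = 3 - 1*(-879) = 3 + 879 = 882)
J(Q, H) = 6 + Q - H (J(Q, H) = 6 + (Q - H) = 6 + Q - H)
T(-96) + J(V, -190) = 1/446 + (6 + 882 - 1*(-190)) = 1/446 + (6 + 882 + 190) = 1/446 + 1078 = 480789/446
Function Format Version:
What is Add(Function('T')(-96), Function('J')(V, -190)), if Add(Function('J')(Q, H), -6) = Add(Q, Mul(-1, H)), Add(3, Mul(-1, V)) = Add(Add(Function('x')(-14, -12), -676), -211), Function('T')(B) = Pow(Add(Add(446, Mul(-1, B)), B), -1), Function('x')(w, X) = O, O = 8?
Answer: Rational(480789, 446) ≈ 1078.0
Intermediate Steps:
Function('x')(w, X) = 8
Function('T')(B) = Rational(1, 446) (Function('T')(B) = Pow(446, -1) = Rational(1, 446))
V = 882 (V = Add(3, Mul(-1, Add(Add(8, -676), -211))) = Add(3, Mul(-1, Add(-668, -211))) = Add(3, Mul(-1, -879)) = Add(3, 879) = 882)
Function('J')(Q, H) = Add(6, Q, Mul(-1, H)) (Function('J')(Q, H) = Add(6, Add(Q, Mul(-1, H))) = Add(6, Q, Mul(-1, H)))
Add(Function('T')(-96), Function('J')(V, -190)) = Add(Rational(1, 446), Add(6, 882, Mul(-1, -190))) = Add(Rational(1, 446), Add(6, 882, 190)) = Add(Rational(1, 446), 1078) = Rational(480789, 446)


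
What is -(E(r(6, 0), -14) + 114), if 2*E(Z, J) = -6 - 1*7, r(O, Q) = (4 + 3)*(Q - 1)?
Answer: -215/2 ≈ -107.50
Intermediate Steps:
r(O, Q) = -7 + 7*Q (r(O, Q) = 7*(-1 + Q) = -7 + 7*Q)
E(Z, J) = -13/2 (E(Z, J) = (-6 - 1*7)/2 = (-6 - 7)/2 = (½)*(-13) = -13/2)
-(E(r(6, 0), -14) + 114) = -(-13/2 + 114) = -1*215/2 = -215/2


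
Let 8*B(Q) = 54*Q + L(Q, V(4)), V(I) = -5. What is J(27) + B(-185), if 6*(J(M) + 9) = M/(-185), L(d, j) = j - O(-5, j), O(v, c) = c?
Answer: -930753/740 ≈ -1257.8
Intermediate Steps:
L(d, j) = 0 (L(d, j) = j - j = 0)
J(M) = -9 - M/1110 (J(M) = -9 + (M/(-185))/6 = -9 + (M*(-1/185))/6 = -9 + (-M/185)/6 = -9 - M/1110)
B(Q) = 27*Q/4 (B(Q) = (54*Q + 0)/8 = (54*Q)/8 = 27*Q/4)
J(27) + B(-185) = (-9 - 1/1110*27) + (27/4)*(-185) = (-9 - 9/370) - 4995/4 = -3339/370 - 4995/4 = -930753/740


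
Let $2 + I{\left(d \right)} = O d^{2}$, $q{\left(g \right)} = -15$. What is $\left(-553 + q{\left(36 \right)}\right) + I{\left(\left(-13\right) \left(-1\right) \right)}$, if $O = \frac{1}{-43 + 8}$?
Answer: $- \frac{20119}{35} \approx -574.83$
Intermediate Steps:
$O = - \frac{1}{35}$ ($O = \frac{1}{-35} = - \frac{1}{35} \approx -0.028571$)
$I{\left(d \right)} = -2 - \frac{d^{2}}{35}$
$\left(-553 + q{\left(36 \right)}\right) + I{\left(\left(-13\right) \left(-1\right) \right)} = \left(-553 - 15\right) - \left(2 + \frac{\left(\left(-13\right) \left(-1\right)\right)^{2}}{35}\right) = -568 - \left(2 + \frac{13^{2}}{35}\right) = -568 - \frac{239}{35} = - \frac{20119}{35}$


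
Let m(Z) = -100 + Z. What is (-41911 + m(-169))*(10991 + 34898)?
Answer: -1935598020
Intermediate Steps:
(-41911 + m(-169))*(10991 + 34898) = (-41911 + (-100 - 169))*(10991 + 34898) = (-41911 - 269)*45889 = -42180*45889 = -1935598020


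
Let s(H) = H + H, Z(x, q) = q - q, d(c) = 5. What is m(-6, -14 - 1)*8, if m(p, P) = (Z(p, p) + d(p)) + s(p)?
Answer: -56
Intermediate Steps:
Z(x, q) = 0
s(H) = 2*H
m(p, P) = 5 + 2*p (m(p, P) = (0 + 5) + 2*p = 5 + 2*p)
m(-6, -14 - 1)*8 = (5 + 2*(-6))*8 = (5 - 12)*8 = -7*8 = -56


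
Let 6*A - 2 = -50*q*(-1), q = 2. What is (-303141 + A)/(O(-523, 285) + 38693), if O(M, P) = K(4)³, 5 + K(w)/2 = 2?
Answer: -303124/38477 ≈ -7.8781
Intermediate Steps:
K(w) = -6 (K(w) = -10 + 2*2 = -10 + 4 = -6)
O(M, P) = -216 (O(M, P) = (-6)³ = -216)
A = 17 (A = ⅓ + (-50*2*(-1))/6 = ⅓ + (-100*(-1))/6 = ⅓ + (⅙)*100 = ⅓ + 50/3 = 17)
(-303141 + A)/(O(-523, 285) + 38693) = (-303141 + 17)/(-216 + 38693) = -303124/38477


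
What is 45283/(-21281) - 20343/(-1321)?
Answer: 373100540/28112201 ≈ 13.272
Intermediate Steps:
45283/(-21281) - 20343/(-1321) = 45283*(-1/21281) - 20343*(-1/1321) = -45283/21281 + 20343/1321 = 373100540/28112201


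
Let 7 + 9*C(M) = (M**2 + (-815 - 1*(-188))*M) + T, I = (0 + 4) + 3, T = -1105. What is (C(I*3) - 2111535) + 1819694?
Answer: -2640407/9 ≈ -2.9338e+5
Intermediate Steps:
I = 7 (I = 4 + 3 = 7)
C(M) = -1112/9 - 209*M/3 + M**2/9 (C(M) = -7/9 + ((M**2 + (-815 - 1*(-188))*M) - 1105)/9 = -7/9 + ((M**2 + (-815 + 188)*M) - 1105)/9 = -7/9 + ((M**2 - 627*M) - 1105)/9 = -7/9 + (-1105 + M**2 - 627*M)/9 = -7/9 + (-1105/9 - 209*M/3 + M**2/9) = -1112/9 - 209*M/3 + M**2/9)
(C(I*3) - 2111535) + 1819694 = ((-1112/9 - 1463*3/3 + (7*3)**2/9) - 2111535) + 1819694 = ((-1112/9 - 209/3*21 + (1/9)*21**2) - 2111535) + 1819694 = ((-1112/9 - 1463 + (1/9)*441) - 2111535) + 1819694 = ((-1112/9 - 1463 + 49) - 2111535) + 1819694 = (-13838/9 - 2111535) + 1819694 = -19017653/9 + 1819694 = -2640407/9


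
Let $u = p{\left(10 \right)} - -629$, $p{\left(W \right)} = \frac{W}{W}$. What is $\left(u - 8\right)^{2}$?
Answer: $386884$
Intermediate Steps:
$p{\left(W \right)} = 1$
$u = 630$ ($u = 1 - -629 = 1 + 629 = 630$)
$\left(u - 8\right)^{2} = \left(630 - 8\right)^{2} = 622^{2} = 386884$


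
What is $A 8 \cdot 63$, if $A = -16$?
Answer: $-8064$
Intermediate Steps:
$A 8 \cdot 63 = \left(-16\right) 8 \cdot 63 = \left(-128\right) 63 = -8064$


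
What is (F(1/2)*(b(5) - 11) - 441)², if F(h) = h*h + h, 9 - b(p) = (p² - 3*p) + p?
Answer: 3294225/16 ≈ 2.0589e+5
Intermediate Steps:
b(p) = 9 - p² + 2*p (b(p) = 9 - ((p² - 3*p) + p) = 9 - (p² - 2*p) = 9 + (-p² + 2*p) = 9 - p² + 2*p)
F(h) = h + h² (F(h) = h² + h = h + h²)
(F(1/2)*(b(5) - 11) - 441)² = (((1 + 1/2)/2)*((9 - 1*5² + 2*5) - 11) - 441)² = (((1 + ½)/2)*((9 - 1*25 + 10) - 11) - 441)² = (((½)*(3/2))*((9 - 25 + 10) - 11) - 441)² = (3*(-6 - 11)/4 - 441)² = ((¾)*(-17) - 441)² = (-51/4 - 441)² = (-1815/4)² = 3294225/16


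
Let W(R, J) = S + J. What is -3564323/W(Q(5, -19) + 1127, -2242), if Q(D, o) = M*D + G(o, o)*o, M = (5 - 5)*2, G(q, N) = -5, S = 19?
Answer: 3564323/2223 ≈ 1603.4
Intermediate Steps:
M = 0 (M = 0*2 = 0)
Q(D, o) = -5*o (Q(D, o) = 0*D - 5*o = 0 - 5*o = -5*o)
W(R, J) = 19 + J
-3564323/W(Q(5, -19) + 1127, -2242) = -3564323/(19 - 2242) = -3564323/(-2223) = -3564323*(-1/2223) = 3564323/2223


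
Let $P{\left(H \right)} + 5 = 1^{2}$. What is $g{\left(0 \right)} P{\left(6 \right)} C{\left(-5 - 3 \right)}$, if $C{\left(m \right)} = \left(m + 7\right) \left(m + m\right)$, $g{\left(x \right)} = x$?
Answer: $0$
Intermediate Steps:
$P{\left(H \right)} = -4$ ($P{\left(H \right)} = -5 + 1^{2} = -5 + 1 = -4$)
$C{\left(m \right)} = 2 m \left(7 + m\right)$ ($C{\left(m \right)} = \left(7 + m\right) 2 m = 2 m \left(7 + m\right)$)
$g{\left(0 \right)} P{\left(6 \right)} C{\left(-5 - 3 \right)} = 0 \left(-4\right) 2 \left(-5 - 3\right) \left(7 - 8\right) = 0 \cdot 2 \left(-8\right) \left(7 - 8\right) = 0 \cdot 2 \left(-8\right) \left(-1\right) = 0 \cdot 16 = 0$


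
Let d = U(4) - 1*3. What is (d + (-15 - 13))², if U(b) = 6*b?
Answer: 49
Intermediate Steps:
d = 21 (d = 6*4 - 1*3 = 24 - 3 = 21)
(d + (-15 - 13))² = (21 + (-15 - 13))² = (21 - 28)² = (-7)² = 49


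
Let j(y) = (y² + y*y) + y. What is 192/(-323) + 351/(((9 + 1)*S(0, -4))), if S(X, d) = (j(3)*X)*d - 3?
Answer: -39711/3230 ≈ -12.294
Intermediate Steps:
j(y) = y + 2*y² (j(y) = (y² + y²) + y = 2*y² + y = y + 2*y²)
S(X, d) = -3 + 21*X*d (S(X, d) = ((3*(1 + 2*3))*X)*d - 3 = ((3*(1 + 6))*X)*d - 3 = ((3*7)*X)*d - 3 = (21*X)*d - 3 = 21*X*d - 3 = -3 + 21*X*d)
192/(-323) + 351/(((9 + 1)*S(0, -4))) = 192/(-323) + 351/(((9 + 1)*(-3 + 21*0*(-4)))) = 192*(-1/323) + 351/((10*(-3 + 0))) = -192/323 + 351/((10*(-3))) = -192/323 + 351/(-30) = -192/323 + 351*(-1/30) = -192/323 - 117/10 = -39711/3230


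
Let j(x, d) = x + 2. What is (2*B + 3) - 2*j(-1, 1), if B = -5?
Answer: -9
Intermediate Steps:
j(x, d) = 2 + x
(2*B + 3) - 2*j(-1, 1) = (2*(-5) + 3) - 2*(2 - 1) = (-10 + 3) - 2*1 = -7 - 2 = -9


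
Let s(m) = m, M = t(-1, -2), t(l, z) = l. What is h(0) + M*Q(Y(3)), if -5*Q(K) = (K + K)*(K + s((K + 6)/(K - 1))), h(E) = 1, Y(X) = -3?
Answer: 11/2 ≈ 5.5000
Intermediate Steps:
M = -1
Q(K) = -2*K*(K + (6 + K)/(-1 + K))/5 (Q(K) = -(K + K)*(K + (K + 6)/(K - 1))/5 = -2*K*(K + (6 + K)/(-1 + K))/5)
h(0) + M*Q(Y(3)) = 1 - 2*(-3)*(-6 - 1*(-3)**2)/(5*(-1 - 3)) = 1 - 2*(-3)*(-6 - 1*9)/(5*(-4)) = 1 - 2*(-3)*(-1)*(-6 - 9)/(5*4) = 1 - 2*(-3)*(-1)*(-15)/(5*4) = 1 - 1*(-9/2) = 1 + 9/2 = 11/2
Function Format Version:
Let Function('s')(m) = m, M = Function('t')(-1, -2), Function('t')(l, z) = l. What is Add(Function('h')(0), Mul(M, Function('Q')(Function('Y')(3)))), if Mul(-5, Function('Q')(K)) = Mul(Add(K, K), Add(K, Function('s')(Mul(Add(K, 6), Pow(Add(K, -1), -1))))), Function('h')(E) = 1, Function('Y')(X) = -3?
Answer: Rational(11, 2) ≈ 5.5000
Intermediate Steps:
M = -1
Function('Q')(K) = Mul(Rational(-2, 5), K, Add(K, Mul(Pow(Add(-1, K), -1), Add(6, K)))) (Function('Q')(K) = Mul(Rational(-1, 5), Mul(Add(K, K), Add(K, Mul(Add(K, 6), Pow(Add(K, -1), -1))))) = Mul(Rational(-1, 5), Mul(Mul(2, K), Add(K, Mul(Add(6, K), Pow(Add(-1, K), -1))))) = Mul(Rational(-1, 5), Mul(Mul(2, K), Add(K, Mul(Pow(Add(-1, K), -1), Add(6, K))))) = Mul(Rational(-1, 5), Mul(2, K, Add(K, Mul(Pow(Add(-1, K), -1), Add(6, K))))) = Mul(Rational(-2, 5), K, Add(K, Mul(Pow(Add(-1, K), -1), Add(6, K)))))
Add(Function('h')(0), Mul(M, Function('Q')(Function('Y')(3)))) = Add(1, Mul(-1, Mul(Rational(2, 5), -3, Pow(Add(-1, -3), -1), Add(-6, Mul(-1, Pow(-3, 2)))))) = Add(1, Mul(-1, Mul(Rational(2, 5), -3, Pow(-4, -1), Add(-6, Mul(-1, 9))))) = Add(1, Mul(-1, Mul(Rational(2, 5), -3, Rational(-1, 4), Add(-6, -9)))) = Add(1, Mul(-1, Mul(Rational(2, 5), -3, Rational(-1, 4), -15))) = Add(1, Mul(-1, Rational(-9, 2))) = Add(1, Rational(9, 2)) = Rational(11, 2)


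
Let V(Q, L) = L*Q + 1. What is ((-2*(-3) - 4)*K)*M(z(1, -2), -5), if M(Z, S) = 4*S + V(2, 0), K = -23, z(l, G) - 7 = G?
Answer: 874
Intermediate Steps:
z(l, G) = 7 + G
V(Q, L) = 1 + L*Q
M(Z, S) = 1 + 4*S (M(Z, S) = 4*S + (1 + 0*2) = 4*S + (1 + 0) = 4*S + 1 = 1 + 4*S)
((-2*(-3) - 4)*K)*M(z(1, -2), -5) = ((-2*(-3) - 4)*(-23))*(1 + 4*(-5)) = ((6 - 4)*(-23))*(1 - 20) = (2*(-23))*(-19) = -46*(-19) = 874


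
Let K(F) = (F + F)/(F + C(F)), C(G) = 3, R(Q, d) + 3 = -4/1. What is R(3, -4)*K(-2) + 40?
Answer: 68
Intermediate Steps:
R(Q, d) = -7 (R(Q, d) = -3 - 4/1 = -3 - 4*1 = -3 - 4 = -7)
K(F) = 2*F/(3 + F) (K(F) = (F + F)/(F + 3) = (2*F)/(3 + F) = 2*F/(3 + F))
R(3, -4)*K(-2) + 40 = -14*(-2)/(3 - 2) + 40 = -14*(-2)/1 + 40 = -14*(-2) + 40 = -7*(-4) + 40 = 28 + 40 = 68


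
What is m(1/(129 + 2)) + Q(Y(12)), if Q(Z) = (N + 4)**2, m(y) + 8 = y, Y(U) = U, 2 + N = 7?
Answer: 9564/131 ≈ 73.008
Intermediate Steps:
N = 5 (N = -2 + 7 = 5)
m(y) = -8 + y
Q(Z) = 81 (Q(Z) = (5 + 4)**2 = 9**2 = 81)
m(1/(129 + 2)) + Q(Y(12)) = (-8 + 1/(129 + 2)) + 81 = (-8 + 1/131) + 81 = -1047/131 + 81 = 9564/131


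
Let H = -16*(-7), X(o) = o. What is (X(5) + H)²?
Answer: 13689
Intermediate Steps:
H = 112
(X(5) + H)² = (5 + 112)² = 117² = 13689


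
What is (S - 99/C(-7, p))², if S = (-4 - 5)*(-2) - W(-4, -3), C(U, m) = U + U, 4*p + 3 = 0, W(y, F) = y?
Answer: 165649/196 ≈ 845.15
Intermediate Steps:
p = -¾ (p = -¾ + (¼)*0 = -¾ + 0 = -¾ ≈ -0.75000)
C(U, m) = 2*U
S = 22 (S = (-4 - 5)*(-2) - 1*(-4) = -9*(-2) + 4 = 18 + 4 = 22)
(S - 99/C(-7, p))² = (22 - 99/(2*(-7)))² = (22 - 99/(-14))² = (22 - 99*(-1/14))² = (22 + 99/14)² = (407/14)² = 165649/196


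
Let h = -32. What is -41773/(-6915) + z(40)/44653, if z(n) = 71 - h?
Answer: 1866002014/308775495 ≈ 6.0432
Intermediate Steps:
z(n) = 103 (z(n) = 71 - 1*(-32) = 71 + 32 = 103)
-41773/(-6915) + z(40)/44653 = -41773/(-6915) + 103/44653 = -41773*(-1/6915) + 103*(1/44653) = 41773/6915 + 103/44653 = 1866002014/308775495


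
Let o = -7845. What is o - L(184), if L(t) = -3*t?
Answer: -7293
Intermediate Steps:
o - L(184) = -7845 - (-3)*184 = -7845 - 1*(-552) = -7845 + 552 = -7293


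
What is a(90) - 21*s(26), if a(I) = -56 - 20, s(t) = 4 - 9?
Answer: 29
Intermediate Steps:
s(t) = -5
a(I) = -76
a(90) - 21*s(26) = -76 - 21*(-5) = -76 - 1*(-105) = -76 + 105 = 29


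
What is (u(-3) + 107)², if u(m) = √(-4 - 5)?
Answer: 11440 + 642*I ≈ 11440.0 + 642.0*I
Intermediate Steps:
u(m) = 3*I (u(m) = √(-9) = 3*I)
(u(-3) + 107)² = (3*I + 107)² = (107 + 3*I)²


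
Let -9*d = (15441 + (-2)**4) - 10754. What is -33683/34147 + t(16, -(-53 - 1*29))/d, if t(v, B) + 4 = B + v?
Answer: -187299511/160593341 ≈ -1.1663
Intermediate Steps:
d = -4703/9 (d = -((15441 + (-2)**4) - 10754)/9 = -((15441 + 16) - 10754)/9 = -(15457 - 10754)/9 = -1/9*4703 = -4703/9 ≈ -522.56)
t(v, B) = -4 + B + v (t(v, B) = -4 + (B + v) = -4 + B + v)
-33683/34147 + t(16, -(-53 - 1*29))/d = -33683/34147 + (-4 - (-53 - 1*29) + 16)/(-4703/9) = -33683*1/34147 + (-4 - (-53 - 29) + 16)*(-9/4703) = -33683/34147 + (-4 - 1*(-82) + 16)*(-9/4703) = -33683/34147 + (-4 + 82 + 16)*(-9/4703) = -33683/34147 + 94*(-9/4703) = -33683/34147 - 846/4703 = -187299511/160593341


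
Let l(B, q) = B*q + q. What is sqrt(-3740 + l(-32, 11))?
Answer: I*sqrt(4081) ≈ 63.883*I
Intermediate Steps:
l(B, q) = q + B*q
sqrt(-3740 + l(-32, 11)) = sqrt(-3740 + 11*(1 - 32)) = sqrt(-3740 + 11*(-31)) = sqrt(-3740 - 341) = sqrt(-4081) = I*sqrt(4081)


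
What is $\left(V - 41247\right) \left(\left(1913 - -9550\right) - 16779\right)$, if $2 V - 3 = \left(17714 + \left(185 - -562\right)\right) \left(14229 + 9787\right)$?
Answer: $-1178229960330$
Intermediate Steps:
$V = \frac{443359379}{2}$ ($V = \frac{3}{2} + \frac{\left(17714 + \left(185 - -562\right)\right) \left(14229 + 9787\right)}{2} = \frac{3}{2} + \frac{\left(17714 + \left(185 + 562\right)\right) 24016}{2} = \frac{3}{2} + \frac{\left(17714 + 747\right) 24016}{2} = \frac{3}{2} + \frac{18461 \cdot 24016}{2} = \frac{3}{2} + \frac{1}{2} \cdot 443359376 = \frac{3}{2} + 221679688 = \frac{443359379}{2} \approx 2.2168 \cdot 10^{8}$)
$\left(V - 41247\right) \left(\left(1913 - -9550\right) - 16779\right) = \left(\frac{443359379}{2} - 41247\right) \left(\left(1913 - -9550\right) - 16779\right) = \frac{443276885 \left(\left(1913 + 9550\right) - 16779\right)}{2} = \frac{443276885 \left(11463 - 16779\right)}{2} = \frac{443276885}{2} \left(-5316\right) = -1178229960330$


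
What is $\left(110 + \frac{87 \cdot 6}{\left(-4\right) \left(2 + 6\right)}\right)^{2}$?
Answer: $\frac{2247001}{256} \approx 8777.3$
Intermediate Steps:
$\left(110 + \frac{87 \cdot 6}{\left(-4\right) \left(2 + 6\right)}\right)^{2} = \left(110 + \frac{522}{\left(-4\right) 8}\right)^{2} = \left(110 + \frac{522}{-32}\right)^{2} = \left(110 + 522 \left(- \frac{1}{32}\right)\right)^{2} = \left(110 - \frac{261}{16}\right)^{2} = \left(\frac{1499}{16}\right)^{2} = \frac{2247001}{256}$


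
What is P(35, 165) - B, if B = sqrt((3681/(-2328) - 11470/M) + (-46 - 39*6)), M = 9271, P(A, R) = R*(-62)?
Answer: -10230 - I*sqrt(3659520958179158)/3597148 ≈ -10230.0 - 16.817*I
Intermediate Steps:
P(A, R) = -62*R
B = I*sqrt(3659520958179158)/3597148 (B = sqrt((3681/(-2328) - 11470/9271) + (-46 - 39*6)) = sqrt((3681*(-1/2328) - 11470*1/9271) + (-46 - 234)) = sqrt((-1227/776 - 11470/9271) - 280) = sqrt(-20276237/7194296 - 280) = sqrt(-2034679117/7194296) = I*sqrt(3659520958179158)/3597148 ≈ 16.817*I)
P(35, 165) - B = -62*165 - I*sqrt(3659520958179158)/3597148 = -10230 - I*sqrt(3659520958179158)/3597148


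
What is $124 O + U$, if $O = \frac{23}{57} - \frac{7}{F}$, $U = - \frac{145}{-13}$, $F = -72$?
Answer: $\frac{325645}{4446} \approx 73.245$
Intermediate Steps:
$U = \frac{145}{13}$ ($U = \left(-145\right) \left(- \frac{1}{13}\right) = \frac{145}{13} \approx 11.154$)
$O = \frac{685}{1368}$ ($O = \frac{23}{57} - \frac{7}{-72} = 23 \cdot \frac{1}{57} - - \frac{7}{72} = \frac{23}{57} + \frac{7}{72} = \frac{685}{1368} \approx 0.50073$)
$124 O + U = 124 \cdot \frac{685}{1368} + \frac{145}{13} = \frac{21235}{342} + \frac{145}{13} = \frac{325645}{4446}$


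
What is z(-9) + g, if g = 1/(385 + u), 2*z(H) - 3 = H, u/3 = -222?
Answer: -844/281 ≈ -3.0036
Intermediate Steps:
u = -666 (u = 3*(-222) = -666)
z(H) = 3/2 + H/2
g = -1/281 (g = 1/(385 - 666) = 1/(-281) = -1/281 ≈ -0.0035587)
z(-9) + g = (3/2 + (½)*(-9)) - 1/281 = (3/2 - 9/2) - 1/281 = -3 - 1/281 = -844/281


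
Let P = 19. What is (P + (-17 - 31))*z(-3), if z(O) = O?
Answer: 87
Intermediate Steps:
(P + (-17 - 31))*z(-3) = (19 + (-17 - 31))*(-3) = (19 - 48)*(-3) = -29*(-3) = 87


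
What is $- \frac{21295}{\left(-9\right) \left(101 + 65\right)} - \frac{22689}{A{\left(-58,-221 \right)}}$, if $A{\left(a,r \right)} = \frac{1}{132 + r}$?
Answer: $\frac{3016886869}{1494} \approx 2.0193 \cdot 10^{6}$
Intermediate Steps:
$- \frac{21295}{\left(-9\right) \left(101 + 65\right)} - \frac{22689}{A{\left(-58,-221 \right)}} = - \frac{21295}{\left(-9\right) \left(101 + 65\right)} - \frac{22689}{\frac{1}{132 - 221}} = - \frac{21295}{\left(-9\right) 166} - \frac{22689}{\frac{1}{-89}} = - \frac{21295}{-1494} - \frac{22689}{- \frac{1}{89}} = \left(-21295\right) \left(- \frac{1}{1494}\right) - -2019321 = \frac{21295}{1494} + 2019321 = \frac{3016886869}{1494}$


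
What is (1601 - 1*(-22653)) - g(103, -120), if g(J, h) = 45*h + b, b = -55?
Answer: 29709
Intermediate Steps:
g(J, h) = -55 + 45*h (g(J, h) = 45*h - 55 = -55 + 45*h)
(1601 - 1*(-22653)) - g(103, -120) = (1601 - 1*(-22653)) - (-55 + 45*(-120)) = (1601 + 22653) - (-55 - 5400) = 24254 - 1*(-5455) = 24254 + 5455 = 29709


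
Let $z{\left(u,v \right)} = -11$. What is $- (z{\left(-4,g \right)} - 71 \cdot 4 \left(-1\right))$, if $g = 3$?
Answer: $-273$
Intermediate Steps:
$- (z{\left(-4,g \right)} - 71 \cdot 4 \left(-1\right)) = - (-11 - 71 \cdot 4 \left(-1\right)) = - (-11 - -284) = - (-11 + 284) = \left(-1\right) 273 = -273$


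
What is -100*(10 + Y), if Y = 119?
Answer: -12900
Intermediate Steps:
-100*(10 + Y) = -100*(10 + 119) = -100*129 = -12900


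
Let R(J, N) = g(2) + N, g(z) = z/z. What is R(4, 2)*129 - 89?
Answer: 298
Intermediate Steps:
g(z) = 1
R(J, N) = 1 + N
R(4, 2)*129 - 89 = (1 + 2)*129 - 89 = 3*129 - 89 = 387 - 89 = 298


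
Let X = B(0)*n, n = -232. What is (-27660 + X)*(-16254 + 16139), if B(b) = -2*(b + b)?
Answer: 3180900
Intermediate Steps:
B(b) = -4*b
X = 0 (X = -4*0*(-232) = 0*(-232) = 0)
(-27660 + X)*(-16254 + 16139) = (-27660 + 0)*(-16254 + 16139) = -27660*(-115) = 3180900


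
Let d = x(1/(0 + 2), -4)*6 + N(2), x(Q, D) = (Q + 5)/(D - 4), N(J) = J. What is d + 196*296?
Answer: 464111/8 ≈ 58014.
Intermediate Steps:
x(Q, D) = (5 + Q)/(-4 + D)
d = -17/8 (d = ((5 + 1/(0 + 2))/(-4 - 4))*6 + 2 = ((5 + 1/2)/(-8))*6 + 2 = -(5 + ½)/8*6 + 2 = -⅛*11/2*6 + 2 = -11/16*6 + 2 = -33/8 + 2 = -17/8 ≈ -2.1250)
d + 196*296 = -17/8 + 196*296 = -17/8 + 58016 = 464111/8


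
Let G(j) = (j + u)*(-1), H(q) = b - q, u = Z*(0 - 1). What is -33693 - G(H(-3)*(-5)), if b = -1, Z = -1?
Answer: -33702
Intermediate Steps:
u = 1 (u = -(0 - 1) = -1*(-1) = 1)
H(q) = -1 - q
G(j) = -1 - j (G(j) = (j + 1)*(-1) = (1 + j)*(-1) = -1 - j)
-33693 - G(H(-3)*(-5)) = -33693 - (-1 - (-1 - 1*(-3))*(-5)) = -33693 - (-1 - (-1 + 3)*(-5)) = -33693 - (-1 - 2*(-5)) = -33693 - (-1 - 1*(-10)) = -33693 - (-1 + 10) = -33693 - 1*9 = -33693 - 9 = -33702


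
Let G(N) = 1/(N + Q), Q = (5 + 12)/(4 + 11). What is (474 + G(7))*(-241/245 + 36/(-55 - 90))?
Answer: -506299779/866810 ≈ -584.10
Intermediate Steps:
Q = 17/15 ≈ 1.1333
G(N) = 1/(17/15 + N) (G(N) = 1/(N + 17/15) = 1/(17/15 + N))
(474 + G(7))*(-241/245 + 36/(-55 - 90)) = (474 + 15/(17 + 15*7))*(-241/245 + 36/(-55 - 90)) = (474 + 15/(17 + 105))*(-241*1/245 + 36/(-145)) = (474 + 15/122)*(-241/245 + 36*(-1/145)) = (474 + 15*(1/122))*(-241/245 - 36/145) = (474 + 15/122)*(-8753/7105) = (57843/122)*(-8753/7105) = -506299779/866810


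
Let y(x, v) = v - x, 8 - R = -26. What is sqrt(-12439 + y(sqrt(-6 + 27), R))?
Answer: sqrt(-12405 - sqrt(21)) ≈ 111.4*I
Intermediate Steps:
R = 34 (R = 8 - 1*(-26) = 8 + 26 = 34)
sqrt(-12439 + y(sqrt(-6 + 27), R)) = sqrt(-12439 + (34 - sqrt(-6 + 27))) = sqrt(-12439 + (34 - sqrt(21))) = sqrt(-12405 - sqrt(21))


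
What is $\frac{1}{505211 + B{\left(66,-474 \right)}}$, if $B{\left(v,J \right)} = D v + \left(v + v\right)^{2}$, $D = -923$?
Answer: $\frac{1}{461717} \approx 2.1658 \cdot 10^{-6}$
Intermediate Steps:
$B{\left(v,J \right)} = - 923 v + 4 v^{2}$ ($B{\left(v,J \right)} = - 923 v + \left(v + v\right)^{2} = - 923 v + \left(2 v\right)^{2} = - 923 v + 4 v^{2}$)
$\frac{1}{505211 + B{\left(66,-474 \right)}} = \frac{1}{505211 + 66 \left(-923 + 4 \cdot 66\right)} = \frac{1}{505211 + 66 \left(-923 + 264\right)} = \frac{1}{505211 + 66 \left(-659\right)} = \frac{1}{505211 - 43494} = \frac{1}{461717}$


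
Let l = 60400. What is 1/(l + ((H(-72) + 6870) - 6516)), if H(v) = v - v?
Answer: 1/60754 ≈ 1.6460e-5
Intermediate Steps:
H(v) = 0
1/(l + ((H(-72) + 6870) - 6516)) = 1/(60400 + ((0 + 6870) - 6516)) = 1/(60400 + (6870 - 6516)) = 1/(60400 + 354) = 1/60754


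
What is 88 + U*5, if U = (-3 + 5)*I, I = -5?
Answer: 38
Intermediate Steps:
U = -10 (U = (-3 + 5)*(-5) = 2*(-5) = -10)
88 + U*5 = 88 - 10*5 = 88 - 50 = 38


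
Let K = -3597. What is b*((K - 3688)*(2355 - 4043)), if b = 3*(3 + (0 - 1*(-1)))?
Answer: 147564960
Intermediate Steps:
b = 12 (b = 3*(3 + (0 + 1)) = 3*(3 + 1) = 3*4 = 12)
b*((K - 3688)*(2355 - 4043)) = 12*((-3597 - 3688)*(2355 - 4043)) = 12*(-7285*(-1688)) = 12*12297080 = 147564960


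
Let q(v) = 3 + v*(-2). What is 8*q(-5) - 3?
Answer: 101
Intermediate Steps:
q(v) = 3 - 2*v
8*q(-5) - 3 = 8*(3 - 2*(-5)) - 3 = 8*(3 + 10) - 3 = 8*13 - 3 = 104 - 3 = 101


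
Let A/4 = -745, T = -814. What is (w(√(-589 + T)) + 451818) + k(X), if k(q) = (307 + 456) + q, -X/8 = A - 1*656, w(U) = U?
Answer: 481669 + I*√1403 ≈ 4.8167e+5 + 37.457*I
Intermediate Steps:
A = -2980 (A = 4*(-745) = -2980)
X = 29088 (X = -8*(-2980 - 1*656) = -8*(-2980 - 656) = -8*(-3636) = 29088)
k(q) = 763 + q
(w(√(-589 + T)) + 451818) + k(X) = (√(-589 - 814) + 451818) + (763 + 29088) = (√(-1403) + 451818) + 29851 = (I*√1403 + 451818) + 29851 = (451818 + I*√1403) + 29851 = 481669 + I*√1403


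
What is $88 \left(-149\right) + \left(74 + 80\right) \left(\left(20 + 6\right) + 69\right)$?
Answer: $1518$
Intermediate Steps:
$88 \left(-149\right) + \left(74 + 80\right) \left(\left(20 + 6\right) + 69\right) = -13112 + 154 \left(26 + 69\right) = -13112 + 154 \cdot 95 = -13112 + 14630 = 1518$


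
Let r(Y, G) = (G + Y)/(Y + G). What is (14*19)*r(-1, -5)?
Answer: 266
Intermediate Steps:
r(Y, G) = 1 (r(Y, G) = (G + Y)/(G + Y) = 1)
(14*19)*r(-1, -5) = (14*19)*1 = 266*1 = 266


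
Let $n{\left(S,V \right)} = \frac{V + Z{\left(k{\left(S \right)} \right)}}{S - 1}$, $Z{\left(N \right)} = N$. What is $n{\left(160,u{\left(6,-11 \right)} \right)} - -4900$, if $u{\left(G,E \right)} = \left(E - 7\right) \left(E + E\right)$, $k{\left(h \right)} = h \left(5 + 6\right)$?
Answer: $\frac{781256}{159} \approx 4913.6$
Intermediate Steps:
$k{\left(h \right)} = 11 h$ ($k{\left(h \right)} = h 11 = 11 h$)
$u{\left(G,E \right)} = 2 E \left(-7 + E\right)$ ($u{\left(G,E \right)} = \left(-7 + E\right) 2 E = 2 E \left(-7 + E\right)$)
$n{\left(S,V \right)} = \frac{V + 11 S}{-1 + S}$ ($n{\left(S,V \right)} = \frac{V + 11 S}{S - 1} = \frac{V + 11 S}{-1 + S}$)
$n{\left(160,u{\left(6,-11 \right)} \right)} - -4900 = \frac{2 \left(-11\right) \left(-7 - 11\right) + 11 \cdot 160}{-1 + 160} - -4900 = \frac{2 \left(-11\right) \left(-18\right) + 1760}{159} + 4900 = \frac{396 + 1760}{159} + 4900 = \frac{1}{159} \cdot 2156 + 4900 = \frac{2156}{159} + 4900 = \frac{781256}{159}$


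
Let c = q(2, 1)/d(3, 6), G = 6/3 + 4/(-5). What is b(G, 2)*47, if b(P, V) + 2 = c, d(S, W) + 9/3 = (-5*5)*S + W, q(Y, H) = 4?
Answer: -1739/18 ≈ -96.611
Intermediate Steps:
d(S, W) = -3 + W - 25*S (d(S, W) = -3 + ((-5*5)*S + W) = -3 + (-25*S + W) = -3 + (W - 25*S) = -3 + W - 25*S)
G = 6/5 (G = 6*(1/3) + 4*(-1/5) = 2 - 4/5 = 6/5 ≈ 1.2000)
c = -1/18 (c = 4/(-3 + 6 - 25*3) = 4/(-3 + 6 - 75) = 4/(-72) = 4*(-1/72) = -1/18 ≈ -0.055556)
b(P, V) = -37/18 (b(P, V) = -2 - 1/18 = -37/18)
b(G, 2)*47 = -37/18*47 = -1739/18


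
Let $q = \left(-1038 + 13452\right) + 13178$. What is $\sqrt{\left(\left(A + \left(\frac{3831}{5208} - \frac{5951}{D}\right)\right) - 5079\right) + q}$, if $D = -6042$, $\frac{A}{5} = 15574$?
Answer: $\frac{\sqrt{676501178104687362}}{2622228} \approx 313.66$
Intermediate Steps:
$A = 77870$ ($A = 5 \cdot 15574 = 77870$)
$q = 25592$ ($q = 12414 + 13178 = 25592$)
$\sqrt{\left(\left(A + \left(\frac{3831}{5208} - \frac{5951}{D}\right)\right) - 5079\right) + q} = \sqrt{\left(\left(77870 + \left(\frac{3831}{5208} - \frac{5951}{-6042}\right)\right) - 5079\right) + 25592} = \sqrt{\left(\left(77870 + \left(3831 \cdot \frac{1}{5208} - - \frac{5951}{6042}\right)\right) - 5079\right) + 25592} = \sqrt{\left(\left(77870 + \left(\frac{1277}{1736} + \frac{5951}{6042}\right)\right) - 5079\right) + 25592} = \sqrt{\left(\left(77870 + \frac{9023285}{5244456}\right) - 5079\right) + 25592} = \sqrt{\left(\frac{408394812005}{5244456} - 5079\right) + 25592} = \sqrt{\frac{381758219981}{5244456} + 25592} = \sqrt{\frac{515974337933}{5244456}} = \frac{\sqrt{676501178104687362}}{2622228}$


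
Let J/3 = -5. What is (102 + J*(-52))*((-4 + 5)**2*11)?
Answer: 9702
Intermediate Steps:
J = -15 (J = 3*(-5) = -15)
(102 + J*(-52))*((-4 + 5)**2*11) = (102 - 15*(-52))*((-4 + 5)**2*11) = (102 + 780)*(1**2*11) = 882*(1*11) = 882*11 = 9702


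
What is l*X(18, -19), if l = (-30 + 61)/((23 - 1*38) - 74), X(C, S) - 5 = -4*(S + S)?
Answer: -4867/89 ≈ -54.685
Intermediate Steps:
X(C, S) = 5 - 8*S (X(C, S) = 5 - 4*(S + S) = 5 - 8*S)
l = -31/89 (l = 31/((23 - 38) - 74) = 31/(-15 - 74) = 31/(-89) = 31*(-1/89) = -31/89 ≈ -0.34831)
l*X(18, -19) = -31*(5 - 8*(-19))/89 = -31*(5 + 152)/89 = -31/89*157 = -4867/89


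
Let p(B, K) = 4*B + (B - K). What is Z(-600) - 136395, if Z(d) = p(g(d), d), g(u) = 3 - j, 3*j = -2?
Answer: -407330/3 ≈ -1.3578e+5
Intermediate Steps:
j = -2/3 (j = (1/3)*(-2) = -2/3 ≈ -0.66667)
g(u) = 11/3 (g(u) = 3 - 1*(-2/3) = 3 + 2/3 = 11/3)
p(B, K) = -K + 5*B
Z(d) = 55/3 - d (Z(d) = -d + 5*(11/3) = -d + 55/3 = 55/3 - d)
Z(-600) - 136395 = (55/3 - 1*(-600)) - 136395 = (55/3 + 600) - 136395 = 1855/3 - 136395 = -407330/3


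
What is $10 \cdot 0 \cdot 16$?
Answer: $0$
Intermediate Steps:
$10 \cdot 0 \cdot 16 = 0 \cdot 16 = 0$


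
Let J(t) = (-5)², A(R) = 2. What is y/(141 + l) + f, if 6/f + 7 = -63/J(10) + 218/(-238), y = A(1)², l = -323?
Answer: -562148/941759 ≈ -0.59691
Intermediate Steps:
y = 4 (y = 2² = 4)
J(t) = 25
f = -5950/10349 (f = 6/(-7 + (-63/25 + 218/(-238))) = 6/(-7 + (-63*1/25 + 218*(-1/238))) = 6/(-7 + (-63/25 - 109/119)) = 6/(-7 - 10222/2975) = 6/(-31047/2975) = 6*(-2975/31047) = -5950/10349 ≈ -0.57493)
y/(141 + l) + f = 4/(141 - 323) - 5950/10349 = 4/(-182) - 5950/10349 = 4*(-1/182) - 5950/10349 = -2/91 - 5950/10349 = -562148/941759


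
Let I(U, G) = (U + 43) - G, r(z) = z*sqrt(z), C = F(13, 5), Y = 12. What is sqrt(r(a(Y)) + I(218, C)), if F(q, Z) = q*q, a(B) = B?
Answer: 2*sqrt(23 + 6*sqrt(3)) ≈ 11.557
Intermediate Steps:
F(q, Z) = q**2
C = 169 (C = 13**2 = 169)
r(z) = z**(3/2)
I(U, G) = 43 + U - G (I(U, G) = (43 + U) - G = 43 + U - G)
sqrt(r(a(Y)) + I(218, C)) = sqrt(12**(3/2) + (43 + 218 - 1*169)) = sqrt(24*sqrt(3) + (43 + 218 - 169)) = sqrt(24*sqrt(3) + 92) = sqrt(92 + 24*sqrt(3))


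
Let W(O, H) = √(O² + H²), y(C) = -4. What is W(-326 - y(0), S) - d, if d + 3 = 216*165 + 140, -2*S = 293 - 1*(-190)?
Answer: -70749/2 ≈ -35375.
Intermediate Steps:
S = -483/2 (S = -(293 - 1*(-190))/2 = -(293 + 190)/2 = -½*483 = -483/2 ≈ -241.50)
d = 35777 (d = -3 + (216*165 + 140) = -3 + (35640 + 140) = -3 + 35780 = 35777)
W(O, H) = √(H² + O²)
W(-326 - y(0), S) - d = √((-483/2)² + (-326 - 1*(-4))²) - 1*35777 = √(233289/4 + (-326 + 4)²) - 35777 = √(233289/4 + (-322)²) - 35777 = √(233289/4 + 103684) - 35777 = √(648025/4) - 35777 = 805/2 - 35777 = -70749/2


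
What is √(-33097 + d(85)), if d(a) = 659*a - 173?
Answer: √22745 ≈ 150.81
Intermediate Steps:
d(a) = -173 + 659*a
√(-33097 + d(85)) = √(-33097 + (-173 + 659*85)) = √(-33097 + (-173 + 56015)) = √(-33097 + 55842) = √22745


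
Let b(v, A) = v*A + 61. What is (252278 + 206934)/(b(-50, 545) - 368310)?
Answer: -35324/30423 ≈ -1.1611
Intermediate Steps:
b(v, A) = 61 + A*v (b(v, A) = A*v + 61 = 61 + A*v)
(252278 + 206934)/(b(-50, 545) - 368310) = (252278 + 206934)/((61 + 545*(-50)) - 368310) = 459212/((61 - 27250) - 368310) = 459212/(-27189 - 368310) = 459212/(-395499) = 459212*(-1/395499) = -35324/30423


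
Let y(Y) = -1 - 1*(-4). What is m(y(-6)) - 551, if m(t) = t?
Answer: -548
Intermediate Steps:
y(Y) = 3 (y(Y) = -1 + 4 = 3)
m(y(-6)) - 551 = 3 - 551 = -548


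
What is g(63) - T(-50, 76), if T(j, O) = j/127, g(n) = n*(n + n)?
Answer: 1008176/127 ≈ 7938.4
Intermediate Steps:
g(n) = 2*n² (g(n) = n*(2*n) = 2*n²)
T(j, O) = j/127 (T(j, O) = j*(1/127) = j/127)
g(63) - T(-50, 76) = 2*63² - (-50)/127 = 2*3969 - 1*(-50/127) = 7938 + 50/127 = 1008176/127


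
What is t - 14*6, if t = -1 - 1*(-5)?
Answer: -80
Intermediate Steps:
t = 4 (t = -1 + 5 = 4)
t - 14*6 = 4 - 14*6 = 4 - 84 = -80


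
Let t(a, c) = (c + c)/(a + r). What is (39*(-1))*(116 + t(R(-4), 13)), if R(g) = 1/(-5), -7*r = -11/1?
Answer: -42107/8 ≈ -5263.4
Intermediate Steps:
r = 11/7 (r = -(-11)/(7*1) = -(-11)/7 = -⅐*(-11) = 11/7 ≈ 1.5714)
R(g) = -⅕
t(a, c) = 2*c/(11/7 + a) (t(a, c) = (c + c)/(a + 11/7) = (2*c)/(11/7 + a) = 2*c/(11/7 + a))
(39*(-1))*(116 + t(R(-4), 13)) = (39*(-1))*(116 + 14*13/(11 + 7*(-⅕))) = -39*(116 + 14*13/(11 - 7/5)) = -39*(116 + 14*13/(48/5)) = -39*(116 + 14*13*(5/48)) = -39*(116 + 455/24) = -39*3239/24 = -42107/8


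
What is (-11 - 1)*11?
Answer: -132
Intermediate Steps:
(-11 - 1)*11 = -12*11 = -132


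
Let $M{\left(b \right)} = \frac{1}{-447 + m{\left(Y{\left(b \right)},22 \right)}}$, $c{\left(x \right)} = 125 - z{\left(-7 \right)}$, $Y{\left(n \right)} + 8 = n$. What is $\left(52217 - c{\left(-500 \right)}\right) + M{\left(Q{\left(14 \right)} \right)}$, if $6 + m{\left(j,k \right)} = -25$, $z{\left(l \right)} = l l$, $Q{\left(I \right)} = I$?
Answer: $\frac{24923397}{478} \approx 52141.0$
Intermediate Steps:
$Y{\left(n \right)} = -8 + n$
$z{\left(l \right)} = l^{2}$
$m{\left(j,k \right)} = -31$ ($m{\left(j,k \right)} = -6 - 25 = -31$)
$c{\left(x \right)} = 76$ ($c{\left(x \right)} = 125 - \left(-7\right)^{2} = 125 - 49 = 76$)
$M{\left(b \right)} = - \frac{1}{478}$ ($M{\left(b \right)} = \frac{1}{-447 - 31} = \frac{1}{-478} = - \frac{1}{478}$)
$\left(52217 - c{\left(-500 \right)}\right) + M{\left(Q{\left(14 \right)} \right)} = \left(52217 - 76\right) - \frac{1}{478} = 52141 - \frac{1}{478} = \frac{24923397}{478}$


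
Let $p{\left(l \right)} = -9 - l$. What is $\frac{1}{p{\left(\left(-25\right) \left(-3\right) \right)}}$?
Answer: $- \frac{1}{84} \approx -0.011905$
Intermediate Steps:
$\frac{1}{p{\left(\left(-25\right) \left(-3\right) \right)}} = \frac{1}{-9 - \left(-25\right) \left(-3\right)} = \frac{1}{-9 - 75} = \frac{1}{-84} = - \frac{1}{84}$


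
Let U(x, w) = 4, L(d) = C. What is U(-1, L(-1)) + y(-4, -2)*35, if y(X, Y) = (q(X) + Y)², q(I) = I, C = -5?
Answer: 1264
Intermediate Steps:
L(d) = -5
y(X, Y) = (X + Y)²
U(-1, L(-1)) + y(-4, -2)*35 = 4 + (-4 - 2)²*35 = 4 + (-6)²*35 = 4 + 36*35 = 4 + 1260 = 1264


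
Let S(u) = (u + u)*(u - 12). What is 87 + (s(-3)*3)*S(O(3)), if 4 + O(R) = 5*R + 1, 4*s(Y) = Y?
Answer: 87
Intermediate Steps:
s(Y) = Y/4
O(R) = -3 + 5*R (O(R) = -4 + (5*R + 1) = -4 + (1 + 5*R) = -3 + 5*R)
S(u) = 2*u*(-12 + u) (S(u) = (2*u)*(-12 + u) = 2*u*(-12 + u))
87 + (s(-3)*3)*S(O(3)) = 87 + (((¼)*(-3))*3)*(2*(-3 + 5*3)*(-12 + (-3 + 5*3))) = 87 + (-¾*3)*(2*(-3 + 15)*(-12 + (-3 + 15))) = 87 - 9*12*(-12 + 12)/2 = 87 - 9*12*0/2 = 87 - 9/4*0 = 87 + 0 = 87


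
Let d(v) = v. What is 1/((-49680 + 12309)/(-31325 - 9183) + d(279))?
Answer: 40508/11339103 ≈ 0.0035724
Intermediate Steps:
1/((-49680 + 12309)/(-31325 - 9183) + d(279)) = 1/((-49680 + 12309)/(-31325 - 9183) + 279) = 1/(-37371/(-40508) + 279) = 1/(-37371*(-1/40508) + 279) = 1/(37371/40508 + 279) = 1/(11339103/40508) = 40508/11339103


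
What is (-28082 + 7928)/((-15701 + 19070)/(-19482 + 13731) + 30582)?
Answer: -38635218/58624571 ≈ -0.65903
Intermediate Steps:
(-28082 + 7928)/((-15701 + 19070)/(-19482 + 13731) + 30582) = -20154/(3369/(-5751) + 30582) = -20154/(3369*(-1/5751) + 30582) = -20154/(-1123/1917 + 30582) = -20154/58624571/1917 = -20154*1917/58624571 = -38635218/58624571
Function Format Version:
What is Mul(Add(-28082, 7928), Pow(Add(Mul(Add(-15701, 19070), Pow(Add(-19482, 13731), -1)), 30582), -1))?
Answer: Rational(-38635218, 58624571) ≈ -0.65903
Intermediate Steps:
Mul(Add(-28082, 7928), Pow(Add(Mul(Add(-15701, 19070), Pow(Add(-19482, 13731), -1)), 30582), -1)) = Mul(-20154, Pow(Add(Mul(3369, Pow(-5751, -1)), 30582), -1)) = Mul(-20154, Pow(Add(Mul(3369, Rational(-1, 5751)), 30582), -1)) = Mul(-20154, Pow(Add(Rational(-1123, 1917), 30582), -1)) = Mul(-20154, Pow(Rational(58624571, 1917), -1)) = Mul(-20154, Rational(1917, 58624571)) = Rational(-38635218, 58624571)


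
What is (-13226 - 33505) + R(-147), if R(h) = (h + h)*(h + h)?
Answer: 39705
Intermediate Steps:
R(h) = 4*h² (R(h) = (2*h)*(2*h) = 4*h²)
(-13226 - 33505) + R(-147) = (-13226 - 33505) + 4*(-147)² = -46731 + 4*21609 = -46731 + 86436 = 39705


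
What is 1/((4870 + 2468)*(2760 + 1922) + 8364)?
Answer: 1/34364880 ≈ 2.9099e-8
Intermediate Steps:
1/((4870 + 2468)*(2760 + 1922) + 8364) = 1/(7338*4682 + 8364) = 1/(34356516 + 8364) = 1/34364880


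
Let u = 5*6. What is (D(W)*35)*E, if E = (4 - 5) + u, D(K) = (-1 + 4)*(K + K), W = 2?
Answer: 12180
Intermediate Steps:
D(K) = 6*K (D(K) = 3*(2*K) = 6*K)
u = 30
E = 29 (E = (4 - 5) + 30 = -1 + 30 = 29)
(D(W)*35)*E = ((6*2)*35)*29 = (12*35)*29 = 420*29 = 12180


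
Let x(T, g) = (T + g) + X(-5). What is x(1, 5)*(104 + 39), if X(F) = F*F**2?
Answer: -17017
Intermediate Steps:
X(F) = F**3
x(T, g) = -125 + T + g (x(T, g) = (T + g) + (-5)**3 = (T + g) - 125 = -125 + T + g)
x(1, 5)*(104 + 39) = (-125 + 1 + 5)*(104 + 39) = -119*143 = -17017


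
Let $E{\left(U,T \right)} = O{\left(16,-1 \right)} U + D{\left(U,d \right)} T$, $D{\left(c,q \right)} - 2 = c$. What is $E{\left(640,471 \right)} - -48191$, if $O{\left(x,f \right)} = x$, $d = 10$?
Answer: $360813$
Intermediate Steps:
$D{\left(c,q \right)} = 2 + c$
$E{\left(U,T \right)} = 16 U + T \left(2 + U\right)$ ($E{\left(U,T \right)} = 16 U + \left(2 + U\right) T = 16 U + T \left(2 + U\right)$)
$E{\left(640,471 \right)} - -48191 = \left(16 \cdot 640 + 471 \left(2 + 640\right)\right) - -48191 = \left(10240 + 471 \cdot 642\right) + 48191 = \left(10240 + 302382\right) + 48191 = 312622 + 48191 = 360813$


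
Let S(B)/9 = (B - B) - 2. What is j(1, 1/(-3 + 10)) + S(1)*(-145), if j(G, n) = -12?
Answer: 2598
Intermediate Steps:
S(B) = -18 (S(B) = 9*((B - B) - 2) = 9*(0 - 2) = 9*(-2) = -18)
j(1, 1/(-3 + 10)) + S(1)*(-145) = -12 - 18*(-145) = -12 + 2610 = 2598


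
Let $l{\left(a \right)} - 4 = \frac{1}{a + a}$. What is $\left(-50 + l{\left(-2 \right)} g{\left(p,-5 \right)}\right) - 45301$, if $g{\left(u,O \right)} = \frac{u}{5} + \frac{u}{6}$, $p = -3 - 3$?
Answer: $- \frac{181437}{4} \approx -45359.0$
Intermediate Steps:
$p = -6$
$l{\left(a \right)} = 4 + \frac{1}{2 a}$ ($l{\left(a \right)} = 4 + \frac{1}{a + a} = 4 + \frac{1}{2 a}$)
$g{\left(u,O \right)} = \frac{11 u}{30}$ ($g{\left(u,O \right)} = u \frac{1}{5} + u \frac{1}{6} = \frac{u}{5} + \frac{u}{6} = \frac{11 u}{30}$)
$\left(-50 + l{\left(-2 \right)} g{\left(p,-5 \right)}\right) - 45301 = \left(-50 + \left(4 + \frac{1}{2 \left(-2\right)}\right) \frac{11}{30} \left(-6\right)\right) - 45301 = \left(-50 + \left(4 + \frac{1}{2} \left(- \frac{1}{2}\right)\right) \left(- \frac{11}{5}\right)\right) - 45301 = \left(-50 + \left(4 - \frac{1}{4}\right) \left(- \frac{11}{5}\right)\right) - 45301 = \left(-50 + \frac{15}{4} \left(- \frac{11}{5}\right)\right) - 45301 = \left(-50 - \frac{33}{4}\right) - 45301 = - \frac{233}{4} - 45301 = - \frac{181437}{4}$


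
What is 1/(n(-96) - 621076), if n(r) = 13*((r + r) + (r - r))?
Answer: -1/623572 ≈ -1.6037e-6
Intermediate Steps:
n(r) = 26*r (n(r) = 13*(2*r + 0) = 13*(2*r) = 26*r)
1/(n(-96) - 621076) = 1/(26*(-96) - 621076) = 1/(-2496 - 621076) = 1/(-623572) = -1/623572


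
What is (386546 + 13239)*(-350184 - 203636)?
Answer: -221408928700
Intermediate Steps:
(386546 + 13239)*(-350184 - 203636) = 399785*(-553820) = -221408928700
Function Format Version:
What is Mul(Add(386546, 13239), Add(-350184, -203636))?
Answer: -221408928700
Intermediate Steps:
Mul(Add(386546, 13239), Add(-350184, -203636)) = Mul(399785, -553820) = -221408928700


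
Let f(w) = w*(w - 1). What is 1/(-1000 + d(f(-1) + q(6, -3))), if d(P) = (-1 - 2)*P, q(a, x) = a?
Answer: -1/1024 ≈ -0.00097656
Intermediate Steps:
f(w) = w*(-1 + w)
d(P) = -3*P
1/(-1000 + d(f(-1) + q(6, -3))) = 1/(-1000 - 3*(-(-1 - 1) + 6)) = 1/(-1000 - 3*(-1*(-2) + 6)) = 1/(-1000 - 3*(2 + 6)) = 1/(-1000 - 3*8) = 1/(-1000 - 24) = 1/(-1024) = -1/1024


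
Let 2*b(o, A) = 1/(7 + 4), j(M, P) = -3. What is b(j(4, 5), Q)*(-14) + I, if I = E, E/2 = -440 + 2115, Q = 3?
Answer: 36843/11 ≈ 3349.4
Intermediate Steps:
b(o, A) = 1/22 (b(o, A) = 1/(2*(7 + 4)) = (1/2)/11 = (1/2)*(1/11) = 1/22)
E = 3350 (E = 2*(-440 + 2115) = 2*1675 = 3350)
I = 3350
b(j(4, 5), Q)*(-14) + I = (1/22)*(-14) + 3350 = -7/11 + 3350 = 36843/11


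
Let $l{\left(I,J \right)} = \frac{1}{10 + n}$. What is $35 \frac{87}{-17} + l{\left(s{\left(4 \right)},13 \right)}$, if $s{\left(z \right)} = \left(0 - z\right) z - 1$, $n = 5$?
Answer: $- \frac{45658}{255} \approx -179.05$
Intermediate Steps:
$s{\left(z \right)} = -1 - z^{2}$ ($s{\left(z \right)} = - z z - 1 = - z^{2} - 1 = -1 - z^{2}$)
$l{\left(I,J \right)} = \frac{1}{15}$ ($l{\left(I,J \right)} = \frac{1}{10 + 5} = \frac{1}{15}$)
$35 \frac{87}{-17} + l{\left(s{\left(4 \right)},13 \right)} = 35 \frac{87}{-17} + \frac{1}{15} = 35 \cdot 87 \left(- \frac{1}{17}\right) + \frac{1}{15} = 35 \left(- \frac{87}{17}\right) + \frac{1}{15} = - \frac{3045}{17} + \frac{1}{15} = - \frac{45658}{255}$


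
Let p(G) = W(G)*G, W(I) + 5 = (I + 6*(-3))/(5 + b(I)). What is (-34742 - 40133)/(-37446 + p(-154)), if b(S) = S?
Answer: 11156375/5491212 ≈ 2.0317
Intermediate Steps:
W(I) = -5 + (-18 + I)/(5 + I) (W(I) = -5 + (I + 6*(-3))/(5 + I) = -5 + (I - 18)/(5 + I) = -5 + (-18 + I)/(5 + I))
p(G) = G*(-43 - 4*G)/(5 + G) (p(G) = ((-43 - 4*G)/(5 + G))*G = G*(-43 - 4*G)/(5 + G))
(-34742 - 40133)/(-37446 + p(-154)) = (-34742 - 40133)/(-37446 - 1*(-154)*(43 + 4*(-154))/(5 - 154)) = -74875/(-37446 - 1*(-154)*(43 - 616)/(-149)) = -74875/(-37446 - 1*(-154)*(-1/149)*(-573)) = -74875/(-37446 + 88242/149) = -74875/(-5491212/149) = -74875*(-149/5491212) = 11156375/5491212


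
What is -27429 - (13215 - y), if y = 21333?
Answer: -19311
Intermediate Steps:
-27429 - (13215 - y) = -27429 - (13215 - 1*21333) = -27429 - (13215 - 21333) = -27429 - 1*(-8118) = -27429 + 8118 = -19311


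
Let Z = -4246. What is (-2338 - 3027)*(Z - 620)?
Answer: 26106090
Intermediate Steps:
(-2338 - 3027)*(Z - 620) = (-2338 - 3027)*(-4246 - 620) = -5365*(-4866) = 26106090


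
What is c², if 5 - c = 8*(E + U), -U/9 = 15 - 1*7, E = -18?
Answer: 525625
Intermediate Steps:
U = -72 (U = -9*(15 - 1*7) = -9*(15 - 7) = -9*8 = -72)
c = 725 (c = 5 - 8*(-18 - 72) = 5 - 8*(-90) = 5 - 1*(-720) = 5 + 720 = 725)
c² = 725² = 525625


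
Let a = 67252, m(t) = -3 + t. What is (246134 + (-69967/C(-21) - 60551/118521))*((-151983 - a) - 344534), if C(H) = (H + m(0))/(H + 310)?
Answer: -64659651943220645/105352 ≈ -6.1375e+11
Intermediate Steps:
C(H) = (-3 + H)/(310 + H) (C(H) = (H + (-3 + 0))/(H + 310) = (H - 3)/(310 + H) = (-3 + H)/(310 + H))
(246134 + (-69967/C(-21) - 60551/118521))*((-151983 - a) - 344534) = (246134 + (-69967*(310 - 21)/(-3 - 21) - 60551/118521))*((-151983 - 1*67252) - 344534) = (246134 + (-69967/(-24/289) - 60551*1/118521))*((-151983 - 67252) - 344534) = (246134 + (-69967/((1/289)*(-24)) - 60551/118521))*(-219235 - 344534) = (246134 + (-69967/(-24/289) - 60551/118521))*(-563769) = (246134 + (-69967*(-289/24) - 60551/118521))*(-563769) = (246134 + (20220463/24 - 60551/118521))*(-563769) = (246134 + 798849347333/948168)*(-563769) = (1032225729845/948168)*(-563769) = -64659651943220645/105352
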